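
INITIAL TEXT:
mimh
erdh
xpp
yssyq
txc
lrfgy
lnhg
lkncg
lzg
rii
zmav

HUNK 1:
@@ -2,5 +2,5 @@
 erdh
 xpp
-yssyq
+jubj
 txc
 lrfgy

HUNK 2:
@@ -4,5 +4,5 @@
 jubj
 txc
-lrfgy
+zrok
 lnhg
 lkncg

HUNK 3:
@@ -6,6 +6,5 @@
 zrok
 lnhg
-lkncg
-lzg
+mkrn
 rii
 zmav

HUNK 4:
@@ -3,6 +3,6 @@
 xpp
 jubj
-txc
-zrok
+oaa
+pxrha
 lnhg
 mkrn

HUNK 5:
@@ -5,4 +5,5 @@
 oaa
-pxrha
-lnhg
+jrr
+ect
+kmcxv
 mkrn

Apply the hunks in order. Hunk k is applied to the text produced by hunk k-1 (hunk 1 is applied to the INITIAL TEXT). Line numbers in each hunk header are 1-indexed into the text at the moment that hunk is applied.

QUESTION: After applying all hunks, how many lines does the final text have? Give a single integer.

Hunk 1: at line 2 remove [yssyq] add [jubj] -> 11 lines: mimh erdh xpp jubj txc lrfgy lnhg lkncg lzg rii zmav
Hunk 2: at line 4 remove [lrfgy] add [zrok] -> 11 lines: mimh erdh xpp jubj txc zrok lnhg lkncg lzg rii zmav
Hunk 3: at line 6 remove [lkncg,lzg] add [mkrn] -> 10 lines: mimh erdh xpp jubj txc zrok lnhg mkrn rii zmav
Hunk 4: at line 3 remove [txc,zrok] add [oaa,pxrha] -> 10 lines: mimh erdh xpp jubj oaa pxrha lnhg mkrn rii zmav
Hunk 5: at line 5 remove [pxrha,lnhg] add [jrr,ect,kmcxv] -> 11 lines: mimh erdh xpp jubj oaa jrr ect kmcxv mkrn rii zmav
Final line count: 11

Answer: 11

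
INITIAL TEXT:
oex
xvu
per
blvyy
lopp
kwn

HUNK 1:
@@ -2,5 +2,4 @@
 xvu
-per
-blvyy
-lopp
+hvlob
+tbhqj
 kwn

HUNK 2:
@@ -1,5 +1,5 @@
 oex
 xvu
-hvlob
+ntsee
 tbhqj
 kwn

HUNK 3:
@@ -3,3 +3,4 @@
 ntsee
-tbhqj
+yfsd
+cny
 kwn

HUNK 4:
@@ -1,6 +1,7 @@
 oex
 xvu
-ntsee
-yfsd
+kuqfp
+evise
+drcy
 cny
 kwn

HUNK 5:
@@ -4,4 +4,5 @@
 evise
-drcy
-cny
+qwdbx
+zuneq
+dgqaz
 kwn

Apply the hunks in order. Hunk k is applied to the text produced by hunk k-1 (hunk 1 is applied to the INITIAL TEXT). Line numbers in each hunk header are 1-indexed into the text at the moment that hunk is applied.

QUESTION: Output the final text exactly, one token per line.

Answer: oex
xvu
kuqfp
evise
qwdbx
zuneq
dgqaz
kwn

Derivation:
Hunk 1: at line 2 remove [per,blvyy,lopp] add [hvlob,tbhqj] -> 5 lines: oex xvu hvlob tbhqj kwn
Hunk 2: at line 1 remove [hvlob] add [ntsee] -> 5 lines: oex xvu ntsee tbhqj kwn
Hunk 3: at line 3 remove [tbhqj] add [yfsd,cny] -> 6 lines: oex xvu ntsee yfsd cny kwn
Hunk 4: at line 1 remove [ntsee,yfsd] add [kuqfp,evise,drcy] -> 7 lines: oex xvu kuqfp evise drcy cny kwn
Hunk 5: at line 4 remove [drcy,cny] add [qwdbx,zuneq,dgqaz] -> 8 lines: oex xvu kuqfp evise qwdbx zuneq dgqaz kwn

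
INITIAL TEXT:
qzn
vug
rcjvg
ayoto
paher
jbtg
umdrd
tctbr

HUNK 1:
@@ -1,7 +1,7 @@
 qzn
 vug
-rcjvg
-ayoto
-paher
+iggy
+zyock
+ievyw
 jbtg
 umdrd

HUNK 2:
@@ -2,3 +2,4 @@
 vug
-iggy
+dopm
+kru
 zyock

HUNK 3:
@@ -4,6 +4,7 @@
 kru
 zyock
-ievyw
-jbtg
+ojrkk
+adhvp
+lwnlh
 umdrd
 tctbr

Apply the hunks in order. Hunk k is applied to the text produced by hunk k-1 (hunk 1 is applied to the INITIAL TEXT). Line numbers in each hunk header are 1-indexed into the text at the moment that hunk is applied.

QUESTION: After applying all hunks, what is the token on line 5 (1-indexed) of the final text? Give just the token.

Answer: zyock

Derivation:
Hunk 1: at line 1 remove [rcjvg,ayoto,paher] add [iggy,zyock,ievyw] -> 8 lines: qzn vug iggy zyock ievyw jbtg umdrd tctbr
Hunk 2: at line 2 remove [iggy] add [dopm,kru] -> 9 lines: qzn vug dopm kru zyock ievyw jbtg umdrd tctbr
Hunk 3: at line 4 remove [ievyw,jbtg] add [ojrkk,adhvp,lwnlh] -> 10 lines: qzn vug dopm kru zyock ojrkk adhvp lwnlh umdrd tctbr
Final line 5: zyock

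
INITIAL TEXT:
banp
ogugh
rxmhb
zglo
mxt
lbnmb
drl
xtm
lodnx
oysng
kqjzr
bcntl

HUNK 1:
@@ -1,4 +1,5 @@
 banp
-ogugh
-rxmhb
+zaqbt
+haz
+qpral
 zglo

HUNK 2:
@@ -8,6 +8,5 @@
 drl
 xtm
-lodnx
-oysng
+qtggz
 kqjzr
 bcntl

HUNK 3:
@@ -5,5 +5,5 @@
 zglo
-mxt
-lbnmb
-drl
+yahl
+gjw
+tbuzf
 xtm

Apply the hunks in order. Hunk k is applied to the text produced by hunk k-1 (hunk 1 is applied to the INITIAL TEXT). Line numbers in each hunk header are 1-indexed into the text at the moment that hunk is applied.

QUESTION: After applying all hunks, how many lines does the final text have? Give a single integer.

Hunk 1: at line 1 remove [ogugh,rxmhb] add [zaqbt,haz,qpral] -> 13 lines: banp zaqbt haz qpral zglo mxt lbnmb drl xtm lodnx oysng kqjzr bcntl
Hunk 2: at line 8 remove [lodnx,oysng] add [qtggz] -> 12 lines: banp zaqbt haz qpral zglo mxt lbnmb drl xtm qtggz kqjzr bcntl
Hunk 3: at line 5 remove [mxt,lbnmb,drl] add [yahl,gjw,tbuzf] -> 12 lines: banp zaqbt haz qpral zglo yahl gjw tbuzf xtm qtggz kqjzr bcntl
Final line count: 12

Answer: 12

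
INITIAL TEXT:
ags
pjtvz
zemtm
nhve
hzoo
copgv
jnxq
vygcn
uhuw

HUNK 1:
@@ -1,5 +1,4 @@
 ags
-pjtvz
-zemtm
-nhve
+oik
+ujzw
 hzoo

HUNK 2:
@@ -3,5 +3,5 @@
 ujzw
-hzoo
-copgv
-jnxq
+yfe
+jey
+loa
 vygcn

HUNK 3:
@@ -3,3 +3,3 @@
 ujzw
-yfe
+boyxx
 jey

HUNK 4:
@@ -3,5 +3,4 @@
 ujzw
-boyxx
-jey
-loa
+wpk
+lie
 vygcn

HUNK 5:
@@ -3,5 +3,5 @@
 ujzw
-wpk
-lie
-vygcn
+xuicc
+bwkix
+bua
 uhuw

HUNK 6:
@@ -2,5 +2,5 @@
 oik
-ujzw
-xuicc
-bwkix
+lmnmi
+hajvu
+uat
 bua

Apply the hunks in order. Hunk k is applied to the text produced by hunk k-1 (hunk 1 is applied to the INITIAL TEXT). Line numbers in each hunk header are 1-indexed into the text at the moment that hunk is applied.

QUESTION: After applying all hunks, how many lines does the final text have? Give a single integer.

Answer: 7

Derivation:
Hunk 1: at line 1 remove [pjtvz,zemtm,nhve] add [oik,ujzw] -> 8 lines: ags oik ujzw hzoo copgv jnxq vygcn uhuw
Hunk 2: at line 3 remove [hzoo,copgv,jnxq] add [yfe,jey,loa] -> 8 lines: ags oik ujzw yfe jey loa vygcn uhuw
Hunk 3: at line 3 remove [yfe] add [boyxx] -> 8 lines: ags oik ujzw boyxx jey loa vygcn uhuw
Hunk 4: at line 3 remove [boyxx,jey,loa] add [wpk,lie] -> 7 lines: ags oik ujzw wpk lie vygcn uhuw
Hunk 5: at line 3 remove [wpk,lie,vygcn] add [xuicc,bwkix,bua] -> 7 lines: ags oik ujzw xuicc bwkix bua uhuw
Hunk 6: at line 2 remove [ujzw,xuicc,bwkix] add [lmnmi,hajvu,uat] -> 7 lines: ags oik lmnmi hajvu uat bua uhuw
Final line count: 7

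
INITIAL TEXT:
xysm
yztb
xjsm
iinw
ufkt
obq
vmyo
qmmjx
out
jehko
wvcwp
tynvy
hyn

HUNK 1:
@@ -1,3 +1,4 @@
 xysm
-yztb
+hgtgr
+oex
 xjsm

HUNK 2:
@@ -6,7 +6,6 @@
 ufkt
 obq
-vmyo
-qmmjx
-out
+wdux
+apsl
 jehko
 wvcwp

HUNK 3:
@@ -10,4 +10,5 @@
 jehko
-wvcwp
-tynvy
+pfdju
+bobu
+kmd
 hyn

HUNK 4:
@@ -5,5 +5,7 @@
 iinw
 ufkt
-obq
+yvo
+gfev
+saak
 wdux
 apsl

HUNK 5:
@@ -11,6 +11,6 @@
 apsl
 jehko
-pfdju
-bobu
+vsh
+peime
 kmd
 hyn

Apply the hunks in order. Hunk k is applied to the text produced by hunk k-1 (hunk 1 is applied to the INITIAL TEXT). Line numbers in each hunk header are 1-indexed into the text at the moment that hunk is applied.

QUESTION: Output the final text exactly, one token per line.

Hunk 1: at line 1 remove [yztb] add [hgtgr,oex] -> 14 lines: xysm hgtgr oex xjsm iinw ufkt obq vmyo qmmjx out jehko wvcwp tynvy hyn
Hunk 2: at line 6 remove [vmyo,qmmjx,out] add [wdux,apsl] -> 13 lines: xysm hgtgr oex xjsm iinw ufkt obq wdux apsl jehko wvcwp tynvy hyn
Hunk 3: at line 10 remove [wvcwp,tynvy] add [pfdju,bobu,kmd] -> 14 lines: xysm hgtgr oex xjsm iinw ufkt obq wdux apsl jehko pfdju bobu kmd hyn
Hunk 4: at line 5 remove [obq] add [yvo,gfev,saak] -> 16 lines: xysm hgtgr oex xjsm iinw ufkt yvo gfev saak wdux apsl jehko pfdju bobu kmd hyn
Hunk 5: at line 11 remove [pfdju,bobu] add [vsh,peime] -> 16 lines: xysm hgtgr oex xjsm iinw ufkt yvo gfev saak wdux apsl jehko vsh peime kmd hyn

Answer: xysm
hgtgr
oex
xjsm
iinw
ufkt
yvo
gfev
saak
wdux
apsl
jehko
vsh
peime
kmd
hyn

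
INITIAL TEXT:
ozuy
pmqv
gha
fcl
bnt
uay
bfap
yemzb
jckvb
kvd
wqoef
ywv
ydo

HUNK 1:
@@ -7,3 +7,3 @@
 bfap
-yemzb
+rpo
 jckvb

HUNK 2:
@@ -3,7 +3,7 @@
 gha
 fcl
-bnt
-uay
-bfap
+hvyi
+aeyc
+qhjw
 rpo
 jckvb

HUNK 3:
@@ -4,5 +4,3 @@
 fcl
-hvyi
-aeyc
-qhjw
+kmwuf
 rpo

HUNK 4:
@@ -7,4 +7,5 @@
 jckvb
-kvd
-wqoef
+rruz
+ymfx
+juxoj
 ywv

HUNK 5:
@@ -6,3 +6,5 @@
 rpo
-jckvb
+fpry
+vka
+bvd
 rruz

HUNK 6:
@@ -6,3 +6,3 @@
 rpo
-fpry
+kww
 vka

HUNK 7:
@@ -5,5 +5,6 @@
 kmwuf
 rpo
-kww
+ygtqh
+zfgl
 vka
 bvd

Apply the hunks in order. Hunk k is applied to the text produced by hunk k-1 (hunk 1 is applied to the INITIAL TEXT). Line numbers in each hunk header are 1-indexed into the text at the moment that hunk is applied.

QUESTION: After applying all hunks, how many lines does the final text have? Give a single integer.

Answer: 15

Derivation:
Hunk 1: at line 7 remove [yemzb] add [rpo] -> 13 lines: ozuy pmqv gha fcl bnt uay bfap rpo jckvb kvd wqoef ywv ydo
Hunk 2: at line 3 remove [bnt,uay,bfap] add [hvyi,aeyc,qhjw] -> 13 lines: ozuy pmqv gha fcl hvyi aeyc qhjw rpo jckvb kvd wqoef ywv ydo
Hunk 3: at line 4 remove [hvyi,aeyc,qhjw] add [kmwuf] -> 11 lines: ozuy pmqv gha fcl kmwuf rpo jckvb kvd wqoef ywv ydo
Hunk 4: at line 7 remove [kvd,wqoef] add [rruz,ymfx,juxoj] -> 12 lines: ozuy pmqv gha fcl kmwuf rpo jckvb rruz ymfx juxoj ywv ydo
Hunk 5: at line 6 remove [jckvb] add [fpry,vka,bvd] -> 14 lines: ozuy pmqv gha fcl kmwuf rpo fpry vka bvd rruz ymfx juxoj ywv ydo
Hunk 6: at line 6 remove [fpry] add [kww] -> 14 lines: ozuy pmqv gha fcl kmwuf rpo kww vka bvd rruz ymfx juxoj ywv ydo
Hunk 7: at line 5 remove [kww] add [ygtqh,zfgl] -> 15 lines: ozuy pmqv gha fcl kmwuf rpo ygtqh zfgl vka bvd rruz ymfx juxoj ywv ydo
Final line count: 15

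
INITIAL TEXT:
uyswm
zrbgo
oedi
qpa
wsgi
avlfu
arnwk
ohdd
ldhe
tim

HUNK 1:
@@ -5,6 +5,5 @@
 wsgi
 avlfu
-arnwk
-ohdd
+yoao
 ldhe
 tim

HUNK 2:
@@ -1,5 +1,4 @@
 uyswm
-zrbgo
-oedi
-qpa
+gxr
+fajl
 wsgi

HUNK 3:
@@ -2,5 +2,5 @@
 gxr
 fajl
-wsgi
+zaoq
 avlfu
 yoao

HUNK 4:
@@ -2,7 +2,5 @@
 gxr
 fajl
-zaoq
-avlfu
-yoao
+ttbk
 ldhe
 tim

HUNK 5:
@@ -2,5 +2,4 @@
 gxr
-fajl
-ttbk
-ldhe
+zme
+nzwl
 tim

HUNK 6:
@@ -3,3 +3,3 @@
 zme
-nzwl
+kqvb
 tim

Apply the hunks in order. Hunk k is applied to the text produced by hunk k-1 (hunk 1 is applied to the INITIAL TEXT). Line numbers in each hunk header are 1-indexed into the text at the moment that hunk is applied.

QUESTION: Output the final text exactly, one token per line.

Hunk 1: at line 5 remove [arnwk,ohdd] add [yoao] -> 9 lines: uyswm zrbgo oedi qpa wsgi avlfu yoao ldhe tim
Hunk 2: at line 1 remove [zrbgo,oedi,qpa] add [gxr,fajl] -> 8 lines: uyswm gxr fajl wsgi avlfu yoao ldhe tim
Hunk 3: at line 2 remove [wsgi] add [zaoq] -> 8 lines: uyswm gxr fajl zaoq avlfu yoao ldhe tim
Hunk 4: at line 2 remove [zaoq,avlfu,yoao] add [ttbk] -> 6 lines: uyswm gxr fajl ttbk ldhe tim
Hunk 5: at line 2 remove [fajl,ttbk,ldhe] add [zme,nzwl] -> 5 lines: uyswm gxr zme nzwl tim
Hunk 6: at line 3 remove [nzwl] add [kqvb] -> 5 lines: uyswm gxr zme kqvb tim

Answer: uyswm
gxr
zme
kqvb
tim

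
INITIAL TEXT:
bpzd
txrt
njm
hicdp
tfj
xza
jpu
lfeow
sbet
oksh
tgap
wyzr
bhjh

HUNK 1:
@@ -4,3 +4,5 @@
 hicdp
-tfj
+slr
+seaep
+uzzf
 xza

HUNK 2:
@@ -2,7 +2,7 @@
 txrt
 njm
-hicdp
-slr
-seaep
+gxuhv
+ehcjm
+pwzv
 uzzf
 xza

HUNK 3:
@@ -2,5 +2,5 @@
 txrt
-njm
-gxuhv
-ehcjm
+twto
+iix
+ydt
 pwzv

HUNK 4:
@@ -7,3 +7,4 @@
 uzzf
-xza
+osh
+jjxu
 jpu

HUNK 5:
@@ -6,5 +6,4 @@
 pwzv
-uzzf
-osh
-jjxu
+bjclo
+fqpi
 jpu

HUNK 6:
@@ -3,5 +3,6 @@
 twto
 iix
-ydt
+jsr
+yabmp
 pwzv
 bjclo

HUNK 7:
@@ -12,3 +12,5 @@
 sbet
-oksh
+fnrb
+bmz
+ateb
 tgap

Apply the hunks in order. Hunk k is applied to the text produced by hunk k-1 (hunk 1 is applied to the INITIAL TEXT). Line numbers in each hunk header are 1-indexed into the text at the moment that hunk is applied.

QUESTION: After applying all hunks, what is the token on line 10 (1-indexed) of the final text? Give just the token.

Answer: jpu

Derivation:
Hunk 1: at line 4 remove [tfj] add [slr,seaep,uzzf] -> 15 lines: bpzd txrt njm hicdp slr seaep uzzf xza jpu lfeow sbet oksh tgap wyzr bhjh
Hunk 2: at line 2 remove [hicdp,slr,seaep] add [gxuhv,ehcjm,pwzv] -> 15 lines: bpzd txrt njm gxuhv ehcjm pwzv uzzf xza jpu lfeow sbet oksh tgap wyzr bhjh
Hunk 3: at line 2 remove [njm,gxuhv,ehcjm] add [twto,iix,ydt] -> 15 lines: bpzd txrt twto iix ydt pwzv uzzf xza jpu lfeow sbet oksh tgap wyzr bhjh
Hunk 4: at line 7 remove [xza] add [osh,jjxu] -> 16 lines: bpzd txrt twto iix ydt pwzv uzzf osh jjxu jpu lfeow sbet oksh tgap wyzr bhjh
Hunk 5: at line 6 remove [uzzf,osh,jjxu] add [bjclo,fqpi] -> 15 lines: bpzd txrt twto iix ydt pwzv bjclo fqpi jpu lfeow sbet oksh tgap wyzr bhjh
Hunk 6: at line 3 remove [ydt] add [jsr,yabmp] -> 16 lines: bpzd txrt twto iix jsr yabmp pwzv bjclo fqpi jpu lfeow sbet oksh tgap wyzr bhjh
Hunk 7: at line 12 remove [oksh] add [fnrb,bmz,ateb] -> 18 lines: bpzd txrt twto iix jsr yabmp pwzv bjclo fqpi jpu lfeow sbet fnrb bmz ateb tgap wyzr bhjh
Final line 10: jpu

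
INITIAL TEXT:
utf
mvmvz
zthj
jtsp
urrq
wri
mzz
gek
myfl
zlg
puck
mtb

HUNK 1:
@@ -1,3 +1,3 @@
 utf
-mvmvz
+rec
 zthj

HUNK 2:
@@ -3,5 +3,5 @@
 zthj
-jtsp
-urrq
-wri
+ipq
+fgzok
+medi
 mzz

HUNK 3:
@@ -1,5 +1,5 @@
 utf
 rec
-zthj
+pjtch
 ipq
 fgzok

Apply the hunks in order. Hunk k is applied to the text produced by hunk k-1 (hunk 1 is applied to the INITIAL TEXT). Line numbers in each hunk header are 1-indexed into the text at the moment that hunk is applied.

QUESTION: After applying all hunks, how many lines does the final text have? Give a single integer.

Hunk 1: at line 1 remove [mvmvz] add [rec] -> 12 lines: utf rec zthj jtsp urrq wri mzz gek myfl zlg puck mtb
Hunk 2: at line 3 remove [jtsp,urrq,wri] add [ipq,fgzok,medi] -> 12 lines: utf rec zthj ipq fgzok medi mzz gek myfl zlg puck mtb
Hunk 3: at line 1 remove [zthj] add [pjtch] -> 12 lines: utf rec pjtch ipq fgzok medi mzz gek myfl zlg puck mtb
Final line count: 12

Answer: 12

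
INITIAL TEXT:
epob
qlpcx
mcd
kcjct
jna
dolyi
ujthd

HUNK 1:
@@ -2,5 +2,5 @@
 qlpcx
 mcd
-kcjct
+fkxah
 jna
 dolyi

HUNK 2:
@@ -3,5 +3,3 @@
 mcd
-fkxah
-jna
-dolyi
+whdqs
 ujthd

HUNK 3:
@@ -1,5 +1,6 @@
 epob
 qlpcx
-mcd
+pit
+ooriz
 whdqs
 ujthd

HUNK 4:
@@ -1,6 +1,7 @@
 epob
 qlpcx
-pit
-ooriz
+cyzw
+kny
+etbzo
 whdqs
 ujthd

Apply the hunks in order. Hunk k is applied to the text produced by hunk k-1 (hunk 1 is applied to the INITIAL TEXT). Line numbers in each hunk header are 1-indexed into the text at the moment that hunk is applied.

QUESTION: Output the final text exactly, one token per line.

Answer: epob
qlpcx
cyzw
kny
etbzo
whdqs
ujthd

Derivation:
Hunk 1: at line 2 remove [kcjct] add [fkxah] -> 7 lines: epob qlpcx mcd fkxah jna dolyi ujthd
Hunk 2: at line 3 remove [fkxah,jna,dolyi] add [whdqs] -> 5 lines: epob qlpcx mcd whdqs ujthd
Hunk 3: at line 1 remove [mcd] add [pit,ooriz] -> 6 lines: epob qlpcx pit ooriz whdqs ujthd
Hunk 4: at line 1 remove [pit,ooriz] add [cyzw,kny,etbzo] -> 7 lines: epob qlpcx cyzw kny etbzo whdqs ujthd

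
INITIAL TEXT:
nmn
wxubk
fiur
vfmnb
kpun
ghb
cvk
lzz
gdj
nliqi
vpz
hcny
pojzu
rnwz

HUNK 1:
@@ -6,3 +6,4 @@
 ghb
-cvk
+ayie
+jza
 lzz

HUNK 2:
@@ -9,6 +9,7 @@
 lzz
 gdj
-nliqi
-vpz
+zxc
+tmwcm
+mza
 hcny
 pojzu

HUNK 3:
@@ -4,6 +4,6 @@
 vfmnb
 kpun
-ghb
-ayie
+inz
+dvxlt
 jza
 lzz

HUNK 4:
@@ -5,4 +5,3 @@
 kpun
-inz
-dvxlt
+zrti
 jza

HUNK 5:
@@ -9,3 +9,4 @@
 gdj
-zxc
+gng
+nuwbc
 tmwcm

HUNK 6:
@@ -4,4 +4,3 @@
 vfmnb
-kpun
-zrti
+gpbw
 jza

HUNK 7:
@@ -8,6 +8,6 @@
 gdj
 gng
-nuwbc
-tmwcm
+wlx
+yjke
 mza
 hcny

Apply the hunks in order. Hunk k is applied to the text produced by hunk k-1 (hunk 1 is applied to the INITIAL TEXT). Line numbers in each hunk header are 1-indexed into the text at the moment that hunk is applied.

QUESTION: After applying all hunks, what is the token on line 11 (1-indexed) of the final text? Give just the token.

Answer: yjke

Derivation:
Hunk 1: at line 6 remove [cvk] add [ayie,jza] -> 15 lines: nmn wxubk fiur vfmnb kpun ghb ayie jza lzz gdj nliqi vpz hcny pojzu rnwz
Hunk 2: at line 9 remove [nliqi,vpz] add [zxc,tmwcm,mza] -> 16 lines: nmn wxubk fiur vfmnb kpun ghb ayie jza lzz gdj zxc tmwcm mza hcny pojzu rnwz
Hunk 3: at line 4 remove [ghb,ayie] add [inz,dvxlt] -> 16 lines: nmn wxubk fiur vfmnb kpun inz dvxlt jza lzz gdj zxc tmwcm mza hcny pojzu rnwz
Hunk 4: at line 5 remove [inz,dvxlt] add [zrti] -> 15 lines: nmn wxubk fiur vfmnb kpun zrti jza lzz gdj zxc tmwcm mza hcny pojzu rnwz
Hunk 5: at line 9 remove [zxc] add [gng,nuwbc] -> 16 lines: nmn wxubk fiur vfmnb kpun zrti jza lzz gdj gng nuwbc tmwcm mza hcny pojzu rnwz
Hunk 6: at line 4 remove [kpun,zrti] add [gpbw] -> 15 lines: nmn wxubk fiur vfmnb gpbw jza lzz gdj gng nuwbc tmwcm mza hcny pojzu rnwz
Hunk 7: at line 8 remove [nuwbc,tmwcm] add [wlx,yjke] -> 15 lines: nmn wxubk fiur vfmnb gpbw jza lzz gdj gng wlx yjke mza hcny pojzu rnwz
Final line 11: yjke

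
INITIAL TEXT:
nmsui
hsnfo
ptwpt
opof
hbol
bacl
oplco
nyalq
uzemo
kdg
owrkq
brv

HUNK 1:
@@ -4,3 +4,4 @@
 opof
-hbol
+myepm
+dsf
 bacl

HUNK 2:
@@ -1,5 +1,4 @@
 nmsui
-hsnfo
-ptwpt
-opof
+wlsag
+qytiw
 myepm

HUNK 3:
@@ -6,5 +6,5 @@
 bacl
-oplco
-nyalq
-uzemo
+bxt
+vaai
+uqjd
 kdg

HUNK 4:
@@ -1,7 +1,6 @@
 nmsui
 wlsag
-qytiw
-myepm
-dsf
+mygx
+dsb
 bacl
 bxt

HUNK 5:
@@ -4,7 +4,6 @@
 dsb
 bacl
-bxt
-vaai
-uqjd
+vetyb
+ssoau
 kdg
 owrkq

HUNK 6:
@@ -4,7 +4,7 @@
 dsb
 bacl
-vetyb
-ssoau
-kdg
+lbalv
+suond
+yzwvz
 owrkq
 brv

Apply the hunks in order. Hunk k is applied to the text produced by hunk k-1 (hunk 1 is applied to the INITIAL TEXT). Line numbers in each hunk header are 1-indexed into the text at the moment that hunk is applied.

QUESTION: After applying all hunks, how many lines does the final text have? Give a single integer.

Hunk 1: at line 4 remove [hbol] add [myepm,dsf] -> 13 lines: nmsui hsnfo ptwpt opof myepm dsf bacl oplco nyalq uzemo kdg owrkq brv
Hunk 2: at line 1 remove [hsnfo,ptwpt,opof] add [wlsag,qytiw] -> 12 lines: nmsui wlsag qytiw myepm dsf bacl oplco nyalq uzemo kdg owrkq brv
Hunk 3: at line 6 remove [oplco,nyalq,uzemo] add [bxt,vaai,uqjd] -> 12 lines: nmsui wlsag qytiw myepm dsf bacl bxt vaai uqjd kdg owrkq brv
Hunk 4: at line 1 remove [qytiw,myepm,dsf] add [mygx,dsb] -> 11 lines: nmsui wlsag mygx dsb bacl bxt vaai uqjd kdg owrkq brv
Hunk 5: at line 4 remove [bxt,vaai,uqjd] add [vetyb,ssoau] -> 10 lines: nmsui wlsag mygx dsb bacl vetyb ssoau kdg owrkq brv
Hunk 6: at line 4 remove [vetyb,ssoau,kdg] add [lbalv,suond,yzwvz] -> 10 lines: nmsui wlsag mygx dsb bacl lbalv suond yzwvz owrkq brv
Final line count: 10

Answer: 10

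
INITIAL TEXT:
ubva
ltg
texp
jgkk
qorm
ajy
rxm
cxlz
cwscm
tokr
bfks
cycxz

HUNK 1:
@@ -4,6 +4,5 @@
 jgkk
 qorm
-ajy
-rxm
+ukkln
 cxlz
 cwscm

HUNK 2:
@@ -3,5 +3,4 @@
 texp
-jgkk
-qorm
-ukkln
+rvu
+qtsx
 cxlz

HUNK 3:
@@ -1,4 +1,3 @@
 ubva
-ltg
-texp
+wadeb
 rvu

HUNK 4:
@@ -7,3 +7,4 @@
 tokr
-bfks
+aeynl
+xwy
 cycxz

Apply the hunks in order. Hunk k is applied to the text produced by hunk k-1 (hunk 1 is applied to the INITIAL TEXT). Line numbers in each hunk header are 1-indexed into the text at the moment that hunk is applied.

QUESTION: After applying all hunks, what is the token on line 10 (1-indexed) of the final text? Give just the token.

Hunk 1: at line 4 remove [ajy,rxm] add [ukkln] -> 11 lines: ubva ltg texp jgkk qorm ukkln cxlz cwscm tokr bfks cycxz
Hunk 2: at line 3 remove [jgkk,qorm,ukkln] add [rvu,qtsx] -> 10 lines: ubva ltg texp rvu qtsx cxlz cwscm tokr bfks cycxz
Hunk 3: at line 1 remove [ltg,texp] add [wadeb] -> 9 lines: ubva wadeb rvu qtsx cxlz cwscm tokr bfks cycxz
Hunk 4: at line 7 remove [bfks] add [aeynl,xwy] -> 10 lines: ubva wadeb rvu qtsx cxlz cwscm tokr aeynl xwy cycxz
Final line 10: cycxz

Answer: cycxz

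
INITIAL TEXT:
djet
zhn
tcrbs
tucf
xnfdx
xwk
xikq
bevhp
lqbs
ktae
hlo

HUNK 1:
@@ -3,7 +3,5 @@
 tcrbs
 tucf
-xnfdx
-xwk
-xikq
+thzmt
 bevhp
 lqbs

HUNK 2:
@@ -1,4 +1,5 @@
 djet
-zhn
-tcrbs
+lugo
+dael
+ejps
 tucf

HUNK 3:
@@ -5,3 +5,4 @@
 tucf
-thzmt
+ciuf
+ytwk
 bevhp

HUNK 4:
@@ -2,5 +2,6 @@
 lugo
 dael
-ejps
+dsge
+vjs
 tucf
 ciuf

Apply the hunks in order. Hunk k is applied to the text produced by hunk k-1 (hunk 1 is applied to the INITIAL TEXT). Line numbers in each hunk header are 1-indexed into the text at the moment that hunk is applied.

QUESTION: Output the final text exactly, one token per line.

Hunk 1: at line 3 remove [xnfdx,xwk,xikq] add [thzmt] -> 9 lines: djet zhn tcrbs tucf thzmt bevhp lqbs ktae hlo
Hunk 2: at line 1 remove [zhn,tcrbs] add [lugo,dael,ejps] -> 10 lines: djet lugo dael ejps tucf thzmt bevhp lqbs ktae hlo
Hunk 3: at line 5 remove [thzmt] add [ciuf,ytwk] -> 11 lines: djet lugo dael ejps tucf ciuf ytwk bevhp lqbs ktae hlo
Hunk 4: at line 2 remove [ejps] add [dsge,vjs] -> 12 lines: djet lugo dael dsge vjs tucf ciuf ytwk bevhp lqbs ktae hlo

Answer: djet
lugo
dael
dsge
vjs
tucf
ciuf
ytwk
bevhp
lqbs
ktae
hlo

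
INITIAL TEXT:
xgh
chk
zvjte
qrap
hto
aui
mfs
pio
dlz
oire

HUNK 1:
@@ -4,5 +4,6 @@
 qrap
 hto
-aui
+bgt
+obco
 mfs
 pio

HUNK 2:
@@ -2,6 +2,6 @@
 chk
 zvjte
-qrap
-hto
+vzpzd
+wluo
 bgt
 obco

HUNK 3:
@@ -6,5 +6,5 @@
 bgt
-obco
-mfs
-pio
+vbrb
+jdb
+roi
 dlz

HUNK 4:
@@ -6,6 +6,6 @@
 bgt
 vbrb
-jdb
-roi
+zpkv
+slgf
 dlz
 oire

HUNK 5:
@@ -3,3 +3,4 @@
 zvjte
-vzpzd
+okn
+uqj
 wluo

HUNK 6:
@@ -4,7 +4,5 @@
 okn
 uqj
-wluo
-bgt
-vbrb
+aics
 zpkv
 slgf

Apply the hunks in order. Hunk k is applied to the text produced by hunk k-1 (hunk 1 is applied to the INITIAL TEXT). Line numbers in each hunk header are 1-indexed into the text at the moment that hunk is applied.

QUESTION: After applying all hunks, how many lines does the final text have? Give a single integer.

Answer: 10

Derivation:
Hunk 1: at line 4 remove [aui] add [bgt,obco] -> 11 lines: xgh chk zvjte qrap hto bgt obco mfs pio dlz oire
Hunk 2: at line 2 remove [qrap,hto] add [vzpzd,wluo] -> 11 lines: xgh chk zvjte vzpzd wluo bgt obco mfs pio dlz oire
Hunk 3: at line 6 remove [obco,mfs,pio] add [vbrb,jdb,roi] -> 11 lines: xgh chk zvjte vzpzd wluo bgt vbrb jdb roi dlz oire
Hunk 4: at line 6 remove [jdb,roi] add [zpkv,slgf] -> 11 lines: xgh chk zvjte vzpzd wluo bgt vbrb zpkv slgf dlz oire
Hunk 5: at line 3 remove [vzpzd] add [okn,uqj] -> 12 lines: xgh chk zvjte okn uqj wluo bgt vbrb zpkv slgf dlz oire
Hunk 6: at line 4 remove [wluo,bgt,vbrb] add [aics] -> 10 lines: xgh chk zvjte okn uqj aics zpkv slgf dlz oire
Final line count: 10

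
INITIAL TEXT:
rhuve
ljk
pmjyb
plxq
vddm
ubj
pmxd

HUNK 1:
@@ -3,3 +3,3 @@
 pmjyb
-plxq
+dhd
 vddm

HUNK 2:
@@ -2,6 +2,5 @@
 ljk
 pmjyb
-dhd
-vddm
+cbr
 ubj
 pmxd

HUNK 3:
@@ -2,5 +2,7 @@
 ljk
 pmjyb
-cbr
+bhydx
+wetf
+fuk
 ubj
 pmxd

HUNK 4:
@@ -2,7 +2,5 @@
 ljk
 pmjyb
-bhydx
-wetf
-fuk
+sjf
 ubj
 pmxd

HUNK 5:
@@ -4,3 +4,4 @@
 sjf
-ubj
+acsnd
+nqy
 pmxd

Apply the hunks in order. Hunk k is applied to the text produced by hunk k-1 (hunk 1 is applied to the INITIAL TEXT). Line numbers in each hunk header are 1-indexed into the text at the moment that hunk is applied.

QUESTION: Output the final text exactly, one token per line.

Answer: rhuve
ljk
pmjyb
sjf
acsnd
nqy
pmxd

Derivation:
Hunk 1: at line 3 remove [plxq] add [dhd] -> 7 lines: rhuve ljk pmjyb dhd vddm ubj pmxd
Hunk 2: at line 2 remove [dhd,vddm] add [cbr] -> 6 lines: rhuve ljk pmjyb cbr ubj pmxd
Hunk 3: at line 2 remove [cbr] add [bhydx,wetf,fuk] -> 8 lines: rhuve ljk pmjyb bhydx wetf fuk ubj pmxd
Hunk 4: at line 2 remove [bhydx,wetf,fuk] add [sjf] -> 6 lines: rhuve ljk pmjyb sjf ubj pmxd
Hunk 5: at line 4 remove [ubj] add [acsnd,nqy] -> 7 lines: rhuve ljk pmjyb sjf acsnd nqy pmxd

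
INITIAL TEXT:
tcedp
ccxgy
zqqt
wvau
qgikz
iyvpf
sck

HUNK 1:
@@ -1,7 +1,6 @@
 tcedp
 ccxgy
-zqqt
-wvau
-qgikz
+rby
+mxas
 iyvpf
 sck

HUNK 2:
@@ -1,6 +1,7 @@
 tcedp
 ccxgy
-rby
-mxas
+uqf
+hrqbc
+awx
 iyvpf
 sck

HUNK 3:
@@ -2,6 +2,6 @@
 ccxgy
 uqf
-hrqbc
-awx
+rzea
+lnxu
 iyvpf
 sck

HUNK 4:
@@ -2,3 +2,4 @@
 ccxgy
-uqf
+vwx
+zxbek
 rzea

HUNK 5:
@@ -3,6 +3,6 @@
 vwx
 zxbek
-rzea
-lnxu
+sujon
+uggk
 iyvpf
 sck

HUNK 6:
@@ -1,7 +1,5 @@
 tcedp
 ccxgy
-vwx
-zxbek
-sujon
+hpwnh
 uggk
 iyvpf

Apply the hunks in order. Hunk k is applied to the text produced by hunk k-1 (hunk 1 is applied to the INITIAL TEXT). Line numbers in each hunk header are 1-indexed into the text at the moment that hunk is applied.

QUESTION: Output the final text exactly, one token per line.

Answer: tcedp
ccxgy
hpwnh
uggk
iyvpf
sck

Derivation:
Hunk 1: at line 1 remove [zqqt,wvau,qgikz] add [rby,mxas] -> 6 lines: tcedp ccxgy rby mxas iyvpf sck
Hunk 2: at line 1 remove [rby,mxas] add [uqf,hrqbc,awx] -> 7 lines: tcedp ccxgy uqf hrqbc awx iyvpf sck
Hunk 3: at line 2 remove [hrqbc,awx] add [rzea,lnxu] -> 7 lines: tcedp ccxgy uqf rzea lnxu iyvpf sck
Hunk 4: at line 2 remove [uqf] add [vwx,zxbek] -> 8 lines: tcedp ccxgy vwx zxbek rzea lnxu iyvpf sck
Hunk 5: at line 3 remove [rzea,lnxu] add [sujon,uggk] -> 8 lines: tcedp ccxgy vwx zxbek sujon uggk iyvpf sck
Hunk 6: at line 1 remove [vwx,zxbek,sujon] add [hpwnh] -> 6 lines: tcedp ccxgy hpwnh uggk iyvpf sck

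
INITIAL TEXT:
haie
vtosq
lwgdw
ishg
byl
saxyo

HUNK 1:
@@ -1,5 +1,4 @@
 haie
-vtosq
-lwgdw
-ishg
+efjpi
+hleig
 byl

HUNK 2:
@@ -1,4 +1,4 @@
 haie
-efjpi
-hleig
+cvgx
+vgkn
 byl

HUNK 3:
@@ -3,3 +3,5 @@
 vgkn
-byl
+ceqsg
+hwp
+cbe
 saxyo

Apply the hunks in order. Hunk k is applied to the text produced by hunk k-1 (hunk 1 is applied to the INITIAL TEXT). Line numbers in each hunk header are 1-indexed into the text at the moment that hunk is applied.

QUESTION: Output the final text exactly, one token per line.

Answer: haie
cvgx
vgkn
ceqsg
hwp
cbe
saxyo

Derivation:
Hunk 1: at line 1 remove [vtosq,lwgdw,ishg] add [efjpi,hleig] -> 5 lines: haie efjpi hleig byl saxyo
Hunk 2: at line 1 remove [efjpi,hleig] add [cvgx,vgkn] -> 5 lines: haie cvgx vgkn byl saxyo
Hunk 3: at line 3 remove [byl] add [ceqsg,hwp,cbe] -> 7 lines: haie cvgx vgkn ceqsg hwp cbe saxyo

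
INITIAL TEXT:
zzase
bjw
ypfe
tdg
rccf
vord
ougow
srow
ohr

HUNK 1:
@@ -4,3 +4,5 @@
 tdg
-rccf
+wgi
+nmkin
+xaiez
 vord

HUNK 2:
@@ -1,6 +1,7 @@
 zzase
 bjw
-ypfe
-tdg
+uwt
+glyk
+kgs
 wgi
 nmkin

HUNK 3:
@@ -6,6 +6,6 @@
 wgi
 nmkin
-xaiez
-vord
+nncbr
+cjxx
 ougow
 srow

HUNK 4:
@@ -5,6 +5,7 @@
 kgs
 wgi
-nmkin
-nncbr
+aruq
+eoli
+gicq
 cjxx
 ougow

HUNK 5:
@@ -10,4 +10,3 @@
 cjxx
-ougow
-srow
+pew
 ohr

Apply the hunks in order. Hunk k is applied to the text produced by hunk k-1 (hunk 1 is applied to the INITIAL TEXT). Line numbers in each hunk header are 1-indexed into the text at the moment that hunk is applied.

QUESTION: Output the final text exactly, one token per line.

Answer: zzase
bjw
uwt
glyk
kgs
wgi
aruq
eoli
gicq
cjxx
pew
ohr

Derivation:
Hunk 1: at line 4 remove [rccf] add [wgi,nmkin,xaiez] -> 11 lines: zzase bjw ypfe tdg wgi nmkin xaiez vord ougow srow ohr
Hunk 2: at line 1 remove [ypfe,tdg] add [uwt,glyk,kgs] -> 12 lines: zzase bjw uwt glyk kgs wgi nmkin xaiez vord ougow srow ohr
Hunk 3: at line 6 remove [xaiez,vord] add [nncbr,cjxx] -> 12 lines: zzase bjw uwt glyk kgs wgi nmkin nncbr cjxx ougow srow ohr
Hunk 4: at line 5 remove [nmkin,nncbr] add [aruq,eoli,gicq] -> 13 lines: zzase bjw uwt glyk kgs wgi aruq eoli gicq cjxx ougow srow ohr
Hunk 5: at line 10 remove [ougow,srow] add [pew] -> 12 lines: zzase bjw uwt glyk kgs wgi aruq eoli gicq cjxx pew ohr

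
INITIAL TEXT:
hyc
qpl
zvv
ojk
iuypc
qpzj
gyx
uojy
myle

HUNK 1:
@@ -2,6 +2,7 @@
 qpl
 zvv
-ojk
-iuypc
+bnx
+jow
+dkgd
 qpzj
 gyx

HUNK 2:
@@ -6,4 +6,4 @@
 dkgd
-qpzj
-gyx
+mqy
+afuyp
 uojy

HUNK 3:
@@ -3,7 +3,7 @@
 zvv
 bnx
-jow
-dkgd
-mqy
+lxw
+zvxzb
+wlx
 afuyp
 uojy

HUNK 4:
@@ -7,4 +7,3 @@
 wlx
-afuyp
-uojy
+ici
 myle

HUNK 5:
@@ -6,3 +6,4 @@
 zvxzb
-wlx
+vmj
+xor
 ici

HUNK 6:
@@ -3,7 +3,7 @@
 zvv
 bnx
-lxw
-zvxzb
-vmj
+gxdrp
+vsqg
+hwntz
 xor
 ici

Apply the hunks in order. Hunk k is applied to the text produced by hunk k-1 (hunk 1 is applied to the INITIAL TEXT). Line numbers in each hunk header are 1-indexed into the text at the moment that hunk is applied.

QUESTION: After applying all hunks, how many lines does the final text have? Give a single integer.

Answer: 10

Derivation:
Hunk 1: at line 2 remove [ojk,iuypc] add [bnx,jow,dkgd] -> 10 lines: hyc qpl zvv bnx jow dkgd qpzj gyx uojy myle
Hunk 2: at line 6 remove [qpzj,gyx] add [mqy,afuyp] -> 10 lines: hyc qpl zvv bnx jow dkgd mqy afuyp uojy myle
Hunk 3: at line 3 remove [jow,dkgd,mqy] add [lxw,zvxzb,wlx] -> 10 lines: hyc qpl zvv bnx lxw zvxzb wlx afuyp uojy myle
Hunk 4: at line 7 remove [afuyp,uojy] add [ici] -> 9 lines: hyc qpl zvv bnx lxw zvxzb wlx ici myle
Hunk 5: at line 6 remove [wlx] add [vmj,xor] -> 10 lines: hyc qpl zvv bnx lxw zvxzb vmj xor ici myle
Hunk 6: at line 3 remove [lxw,zvxzb,vmj] add [gxdrp,vsqg,hwntz] -> 10 lines: hyc qpl zvv bnx gxdrp vsqg hwntz xor ici myle
Final line count: 10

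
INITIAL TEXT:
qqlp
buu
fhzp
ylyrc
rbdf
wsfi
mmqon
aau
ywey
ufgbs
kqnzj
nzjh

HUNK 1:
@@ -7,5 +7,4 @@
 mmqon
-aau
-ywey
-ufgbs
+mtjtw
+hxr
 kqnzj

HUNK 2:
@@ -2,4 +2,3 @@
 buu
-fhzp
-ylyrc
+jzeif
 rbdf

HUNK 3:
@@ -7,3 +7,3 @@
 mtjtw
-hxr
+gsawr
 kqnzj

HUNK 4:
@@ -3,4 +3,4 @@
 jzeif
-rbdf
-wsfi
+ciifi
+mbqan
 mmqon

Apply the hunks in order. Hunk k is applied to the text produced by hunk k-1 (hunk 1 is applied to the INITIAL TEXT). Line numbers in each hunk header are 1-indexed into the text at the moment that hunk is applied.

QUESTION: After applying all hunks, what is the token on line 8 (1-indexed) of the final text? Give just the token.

Answer: gsawr

Derivation:
Hunk 1: at line 7 remove [aau,ywey,ufgbs] add [mtjtw,hxr] -> 11 lines: qqlp buu fhzp ylyrc rbdf wsfi mmqon mtjtw hxr kqnzj nzjh
Hunk 2: at line 2 remove [fhzp,ylyrc] add [jzeif] -> 10 lines: qqlp buu jzeif rbdf wsfi mmqon mtjtw hxr kqnzj nzjh
Hunk 3: at line 7 remove [hxr] add [gsawr] -> 10 lines: qqlp buu jzeif rbdf wsfi mmqon mtjtw gsawr kqnzj nzjh
Hunk 4: at line 3 remove [rbdf,wsfi] add [ciifi,mbqan] -> 10 lines: qqlp buu jzeif ciifi mbqan mmqon mtjtw gsawr kqnzj nzjh
Final line 8: gsawr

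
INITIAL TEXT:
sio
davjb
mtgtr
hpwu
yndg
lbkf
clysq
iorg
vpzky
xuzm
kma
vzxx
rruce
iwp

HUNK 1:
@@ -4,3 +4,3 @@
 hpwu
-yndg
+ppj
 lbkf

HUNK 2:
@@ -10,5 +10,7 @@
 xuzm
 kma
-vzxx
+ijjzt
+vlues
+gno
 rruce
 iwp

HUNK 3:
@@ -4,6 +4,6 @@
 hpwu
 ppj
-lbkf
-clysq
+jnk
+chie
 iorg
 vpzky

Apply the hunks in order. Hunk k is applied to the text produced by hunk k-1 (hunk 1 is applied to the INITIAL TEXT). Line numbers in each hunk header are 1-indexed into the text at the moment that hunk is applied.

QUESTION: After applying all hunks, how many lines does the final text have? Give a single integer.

Answer: 16

Derivation:
Hunk 1: at line 4 remove [yndg] add [ppj] -> 14 lines: sio davjb mtgtr hpwu ppj lbkf clysq iorg vpzky xuzm kma vzxx rruce iwp
Hunk 2: at line 10 remove [vzxx] add [ijjzt,vlues,gno] -> 16 lines: sio davjb mtgtr hpwu ppj lbkf clysq iorg vpzky xuzm kma ijjzt vlues gno rruce iwp
Hunk 3: at line 4 remove [lbkf,clysq] add [jnk,chie] -> 16 lines: sio davjb mtgtr hpwu ppj jnk chie iorg vpzky xuzm kma ijjzt vlues gno rruce iwp
Final line count: 16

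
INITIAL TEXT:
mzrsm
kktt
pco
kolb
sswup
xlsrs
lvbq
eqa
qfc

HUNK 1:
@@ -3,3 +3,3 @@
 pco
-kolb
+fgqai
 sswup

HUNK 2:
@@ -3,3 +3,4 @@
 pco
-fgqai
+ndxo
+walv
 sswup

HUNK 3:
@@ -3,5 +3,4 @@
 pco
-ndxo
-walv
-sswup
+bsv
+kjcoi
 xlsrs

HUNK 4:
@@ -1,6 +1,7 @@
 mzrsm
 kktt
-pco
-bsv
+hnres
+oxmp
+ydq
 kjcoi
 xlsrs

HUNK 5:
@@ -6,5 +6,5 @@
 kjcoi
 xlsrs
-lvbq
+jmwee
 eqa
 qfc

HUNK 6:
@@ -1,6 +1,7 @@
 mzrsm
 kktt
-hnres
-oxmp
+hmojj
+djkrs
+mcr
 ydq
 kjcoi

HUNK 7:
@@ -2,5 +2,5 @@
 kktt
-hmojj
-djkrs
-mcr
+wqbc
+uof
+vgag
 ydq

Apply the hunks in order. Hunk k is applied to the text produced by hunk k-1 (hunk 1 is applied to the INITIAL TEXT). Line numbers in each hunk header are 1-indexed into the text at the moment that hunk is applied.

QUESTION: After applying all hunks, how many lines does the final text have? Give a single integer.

Answer: 11

Derivation:
Hunk 1: at line 3 remove [kolb] add [fgqai] -> 9 lines: mzrsm kktt pco fgqai sswup xlsrs lvbq eqa qfc
Hunk 2: at line 3 remove [fgqai] add [ndxo,walv] -> 10 lines: mzrsm kktt pco ndxo walv sswup xlsrs lvbq eqa qfc
Hunk 3: at line 3 remove [ndxo,walv,sswup] add [bsv,kjcoi] -> 9 lines: mzrsm kktt pco bsv kjcoi xlsrs lvbq eqa qfc
Hunk 4: at line 1 remove [pco,bsv] add [hnres,oxmp,ydq] -> 10 lines: mzrsm kktt hnres oxmp ydq kjcoi xlsrs lvbq eqa qfc
Hunk 5: at line 6 remove [lvbq] add [jmwee] -> 10 lines: mzrsm kktt hnres oxmp ydq kjcoi xlsrs jmwee eqa qfc
Hunk 6: at line 1 remove [hnres,oxmp] add [hmojj,djkrs,mcr] -> 11 lines: mzrsm kktt hmojj djkrs mcr ydq kjcoi xlsrs jmwee eqa qfc
Hunk 7: at line 2 remove [hmojj,djkrs,mcr] add [wqbc,uof,vgag] -> 11 lines: mzrsm kktt wqbc uof vgag ydq kjcoi xlsrs jmwee eqa qfc
Final line count: 11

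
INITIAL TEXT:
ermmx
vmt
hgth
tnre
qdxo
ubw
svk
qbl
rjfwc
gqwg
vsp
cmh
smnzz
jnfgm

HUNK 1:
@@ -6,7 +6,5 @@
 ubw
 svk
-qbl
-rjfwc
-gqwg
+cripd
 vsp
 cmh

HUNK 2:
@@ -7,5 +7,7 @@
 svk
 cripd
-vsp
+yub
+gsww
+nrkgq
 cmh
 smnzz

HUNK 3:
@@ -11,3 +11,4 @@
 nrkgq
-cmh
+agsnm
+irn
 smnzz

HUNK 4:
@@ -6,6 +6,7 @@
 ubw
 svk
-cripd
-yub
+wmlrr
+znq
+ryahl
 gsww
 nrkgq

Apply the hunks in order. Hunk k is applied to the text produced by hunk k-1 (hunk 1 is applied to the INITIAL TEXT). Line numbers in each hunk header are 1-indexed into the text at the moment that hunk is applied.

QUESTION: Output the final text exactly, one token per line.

Hunk 1: at line 6 remove [qbl,rjfwc,gqwg] add [cripd] -> 12 lines: ermmx vmt hgth tnre qdxo ubw svk cripd vsp cmh smnzz jnfgm
Hunk 2: at line 7 remove [vsp] add [yub,gsww,nrkgq] -> 14 lines: ermmx vmt hgth tnre qdxo ubw svk cripd yub gsww nrkgq cmh smnzz jnfgm
Hunk 3: at line 11 remove [cmh] add [agsnm,irn] -> 15 lines: ermmx vmt hgth tnre qdxo ubw svk cripd yub gsww nrkgq agsnm irn smnzz jnfgm
Hunk 4: at line 6 remove [cripd,yub] add [wmlrr,znq,ryahl] -> 16 lines: ermmx vmt hgth tnre qdxo ubw svk wmlrr znq ryahl gsww nrkgq agsnm irn smnzz jnfgm

Answer: ermmx
vmt
hgth
tnre
qdxo
ubw
svk
wmlrr
znq
ryahl
gsww
nrkgq
agsnm
irn
smnzz
jnfgm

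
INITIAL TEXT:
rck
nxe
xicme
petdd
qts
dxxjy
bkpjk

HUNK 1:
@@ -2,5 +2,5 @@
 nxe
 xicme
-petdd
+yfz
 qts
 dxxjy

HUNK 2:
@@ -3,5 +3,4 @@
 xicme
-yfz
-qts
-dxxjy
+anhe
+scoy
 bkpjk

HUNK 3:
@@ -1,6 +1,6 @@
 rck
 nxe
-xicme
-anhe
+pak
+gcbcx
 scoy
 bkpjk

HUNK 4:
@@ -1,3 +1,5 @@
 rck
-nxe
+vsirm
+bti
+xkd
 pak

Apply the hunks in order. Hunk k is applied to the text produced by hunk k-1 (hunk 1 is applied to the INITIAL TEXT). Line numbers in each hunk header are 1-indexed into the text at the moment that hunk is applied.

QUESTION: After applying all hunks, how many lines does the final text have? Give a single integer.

Answer: 8

Derivation:
Hunk 1: at line 2 remove [petdd] add [yfz] -> 7 lines: rck nxe xicme yfz qts dxxjy bkpjk
Hunk 2: at line 3 remove [yfz,qts,dxxjy] add [anhe,scoy] -> 6 lines: rck nxe xicme anhe scoy bkpjk
Hunk 3: at line 1 remove [xicme,anhe] add [pak,gcbcx] -> 6 lines: rck nxe pak gcbcx scoy bkpjk
Hunk 4: at line 1 remove [nxe] add [vsirm,bti,xkd] -> 8 lines: rck vsirm bti xkd pak gcbcx scoy bkpjk
Final line count: 8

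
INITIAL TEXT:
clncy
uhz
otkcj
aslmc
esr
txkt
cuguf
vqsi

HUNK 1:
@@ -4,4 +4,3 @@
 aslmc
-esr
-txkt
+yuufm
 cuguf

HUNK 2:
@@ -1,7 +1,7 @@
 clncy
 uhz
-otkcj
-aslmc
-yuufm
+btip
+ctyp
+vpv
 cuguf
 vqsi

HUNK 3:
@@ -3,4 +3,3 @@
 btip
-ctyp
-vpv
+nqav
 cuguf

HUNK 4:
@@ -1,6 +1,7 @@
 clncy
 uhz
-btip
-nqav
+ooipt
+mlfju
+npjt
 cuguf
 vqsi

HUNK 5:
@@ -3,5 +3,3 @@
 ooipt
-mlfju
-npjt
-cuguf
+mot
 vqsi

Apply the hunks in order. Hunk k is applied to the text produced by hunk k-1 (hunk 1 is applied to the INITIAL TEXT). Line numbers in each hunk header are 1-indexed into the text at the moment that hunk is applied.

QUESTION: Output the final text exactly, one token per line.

Answer: clncy
uhz
ooipt
mot
vqsi

Derivation:
Hunk 1: at line 4 remove [esr,txkt] add [yuufm] -> 7 lines: clncy uhz otkcj aslmc yuufm cuguf vqsi
Hunk 2: at line 1 remove [otkcj,aslmc,yuufm] add [btip,ctyp,vpv] -> 7 lines: clncy uhz btip ctyp vpv cuguf vqsi
Hunk 3: at line 3 remove [ctyp,vpv] add [nqav] -> 6 lines: clncy uhz btip nqav cuguf vqsi
Hunk 4: at line 1 remove [btip,nqav] add [ooipt,mlfju,npjt] -> 7 lines: clncy uhz ooipt mlfju npjt cuguf vqsi
Hunk 5: at line 3 remove [mlfju,npjt,cuguf] add [mot] -> 5 lines: clncy uhz ooipt mot vqsi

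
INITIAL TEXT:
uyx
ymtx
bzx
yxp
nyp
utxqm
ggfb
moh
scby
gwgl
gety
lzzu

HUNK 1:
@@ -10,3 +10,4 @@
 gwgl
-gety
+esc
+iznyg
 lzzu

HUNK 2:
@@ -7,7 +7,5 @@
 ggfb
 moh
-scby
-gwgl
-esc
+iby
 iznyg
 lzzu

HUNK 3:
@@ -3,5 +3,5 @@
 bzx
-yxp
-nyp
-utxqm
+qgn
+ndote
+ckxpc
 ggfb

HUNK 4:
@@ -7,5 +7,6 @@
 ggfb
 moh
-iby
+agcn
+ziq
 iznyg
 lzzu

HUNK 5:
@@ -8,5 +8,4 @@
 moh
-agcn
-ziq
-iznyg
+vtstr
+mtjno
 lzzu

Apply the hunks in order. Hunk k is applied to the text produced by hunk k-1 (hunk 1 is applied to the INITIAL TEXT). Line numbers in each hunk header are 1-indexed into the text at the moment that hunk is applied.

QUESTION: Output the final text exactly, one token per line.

Answer: uyx
ymtx
bzx
qgn
ndote
ckxpc
ggfb
moh
vtstr
mtjno
lzzu

Derivation:
Hunk 1: at line 10 remove [gety] add [esc,iznyg] -> 13 lines: uyx ymtx bzx yxp nyp utxqm ggfb moh scby gwgl esc iznyg lzzu
Hunk 2: at line 7 remove [scby,gwgl,esc] add [iby] -> 11 lines: uyx ymtx bzx yxp nyp utxqm ggfb moh iby iznyg lzzu
Hunk 3: at line 3 remove [yxp,nyp,utxqm] add [qgn,ndote,ckxpc] -> 11 lines: uyx ymtx bzx qgn ndote ckxpc ggfb moh iby iznyg lzzu
Hunk 4: at line 7 remove [iby] add [agcn,ziq] -> 12 lines: uyx ymtx bzx qgn ndote ckxpc ggfb moh agcn ziq iznyg lzzu
Hunk 5: at line 8 remove [agcn,ziq,iznyg] add [vtstr,mtjno] -> 11 lines: uyx ymtx bzx qgn ndote ckxpc ggfb moh vtstr mtjno lzzu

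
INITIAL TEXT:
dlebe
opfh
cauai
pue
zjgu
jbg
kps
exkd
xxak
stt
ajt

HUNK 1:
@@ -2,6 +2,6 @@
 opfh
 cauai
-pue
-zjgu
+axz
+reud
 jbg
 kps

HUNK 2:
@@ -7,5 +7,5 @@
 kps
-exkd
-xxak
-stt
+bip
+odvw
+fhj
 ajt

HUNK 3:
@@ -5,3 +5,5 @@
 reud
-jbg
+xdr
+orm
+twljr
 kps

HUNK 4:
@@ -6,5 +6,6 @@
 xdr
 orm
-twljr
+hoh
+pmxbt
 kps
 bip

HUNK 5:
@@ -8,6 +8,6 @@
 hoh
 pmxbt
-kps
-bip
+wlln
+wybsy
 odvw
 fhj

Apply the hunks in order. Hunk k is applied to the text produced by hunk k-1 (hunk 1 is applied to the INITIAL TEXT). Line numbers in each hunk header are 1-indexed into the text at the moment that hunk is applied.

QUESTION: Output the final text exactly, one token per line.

Answer: dlebe
opfh
cauai
axz
reud
xdr
orm
hoh
pmxbt
wlln
wybsy
odvw
fhj
ajt

Derivation:
Hunk 1: at line 2 remove [pue,zjgu] add [axz,reud] -> 11 lines: dlebe opfh cauai axz reud jbg kps exkd xxak stt ajt
Hunk 2: at line 7 remove [exkd,xxak,stt] add [bip,odvw,fhj] -> 11 lines: dlebe opfh cauai axz reud jbg kps bip odvw fhj ajt
Hunk 3: at line 5 remove [jbg] add [xdr,orm,twljr] -> 13 lines: dlebe opfh cauai axz reud xdr orm twljr kps bip odvw fhj ajt
Hunk 4: at line 6 remove [twljr] add [hoh,pmxbt] -> 14 lines: dlebe opfh cauai axz reud xdr orm hoh pmxbt kps bip odvw fhj ajt
Hunk 5: at line 8 remove [kps,bip] add [wlln,wybsy] -> 14 lines: dlebe opfh cauai axz reud xdr orm hoh pmxbt wlln wybsy odvw fhj ajt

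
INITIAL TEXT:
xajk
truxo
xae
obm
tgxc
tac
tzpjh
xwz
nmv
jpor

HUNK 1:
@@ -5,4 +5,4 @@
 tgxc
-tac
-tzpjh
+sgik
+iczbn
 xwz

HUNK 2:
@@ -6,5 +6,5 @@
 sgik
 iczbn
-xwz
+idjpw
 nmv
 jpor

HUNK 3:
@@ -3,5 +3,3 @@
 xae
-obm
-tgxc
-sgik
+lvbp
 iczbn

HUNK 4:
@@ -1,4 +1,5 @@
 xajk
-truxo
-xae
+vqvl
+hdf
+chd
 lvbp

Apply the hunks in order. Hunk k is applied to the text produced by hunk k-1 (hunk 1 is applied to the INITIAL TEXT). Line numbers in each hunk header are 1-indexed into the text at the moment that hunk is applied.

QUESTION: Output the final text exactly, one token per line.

Answer: xajk
vqvl
hdf
chd
lvbp
iczbn
idjpw
nmv
jpor

Derivation:
Hunk 1: at line 5 remove [tac,tzpjh] add [sgik,iczbn] -> 10 lines: xajk truxo xae obm tgxc sgik iczbn xwz nmv jpor
Hunk 2: at line 6 remove [xwz] add [idjpw] -> 10 lines: xajk truxo xae obm tgxc sgik iczbn idjpw nmv jpor
Hunk 3: at line 3 remove [obm,tgxc,sgik] add [lvbp] -> 8 lines: xajk truxo xae lvbp iczbn idjpw nmv jpor
Hunk 4: at line 1 remove [truxo,xae] add [vqvl,hdf,chd] -> 9 lines: xajk vqvl hdf chd lvbp iczbn idjpw nmv jpor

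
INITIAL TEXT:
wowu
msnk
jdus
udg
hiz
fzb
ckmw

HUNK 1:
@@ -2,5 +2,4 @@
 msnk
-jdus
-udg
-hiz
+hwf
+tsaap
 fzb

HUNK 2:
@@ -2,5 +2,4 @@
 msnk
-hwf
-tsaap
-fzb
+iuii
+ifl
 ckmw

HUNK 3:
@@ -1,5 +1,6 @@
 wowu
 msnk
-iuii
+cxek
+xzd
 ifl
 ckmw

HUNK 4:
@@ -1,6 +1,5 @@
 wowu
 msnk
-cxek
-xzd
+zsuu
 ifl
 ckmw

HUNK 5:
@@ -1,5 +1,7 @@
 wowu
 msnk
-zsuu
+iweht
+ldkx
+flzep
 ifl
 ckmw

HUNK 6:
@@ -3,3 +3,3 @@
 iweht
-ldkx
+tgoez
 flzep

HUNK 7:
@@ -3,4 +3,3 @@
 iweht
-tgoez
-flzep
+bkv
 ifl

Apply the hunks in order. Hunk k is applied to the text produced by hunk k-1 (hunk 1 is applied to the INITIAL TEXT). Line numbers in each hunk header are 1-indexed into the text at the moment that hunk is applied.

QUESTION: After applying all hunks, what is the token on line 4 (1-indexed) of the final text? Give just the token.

Hunk 1: at line 2 remove [jdus,udg,hiz] add [hwf,tsaap] -> 6 lines: wowu msnk hwf tsaap fzb ckmw
Hunk 2: at line 2 remove [hwf,tsaap,fzb] add [iuii,ifl] -> 5 lines: wowu msnk iuii ifl ckmw
Hunk 3: at line 1 remove [iuii] add [cxek,xzd] -> 6 lines: wowu msnk cxek xzd ifl ckmw
Hunk 4: at line 1 remove [cxek,xzd] add [zsuu] -> 5 lines: wowu msnk zsuu ifl ckmw
Hunk 5: at line 1 remove [zsuu] add [iweht,ldkx,flzep] -> 7 lines: wowu msnk iweht ldkx flzep ifl ckmw
Hunk 6: at line 3 remove [ldkx] add [tgoez] -> 7 lines: wowu msnk iweht tgoez flzep ifl ckmw
Hunk 7: at line 3 remove [tgoez,flzep] add [bkv] -> 6 lines: wowu msnk iweht bkv ifl ckmw
Final line 4: bkv

Answer: bkv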